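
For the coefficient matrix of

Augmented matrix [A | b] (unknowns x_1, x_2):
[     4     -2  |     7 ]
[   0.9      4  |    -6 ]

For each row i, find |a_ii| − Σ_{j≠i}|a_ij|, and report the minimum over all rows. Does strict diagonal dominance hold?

2

row 1: |4| − (2) = 2
row 2: |4| − (0.9) = 3.1
minimum over rows = 2 → strictly diagonally dominant (convergence guaranteed)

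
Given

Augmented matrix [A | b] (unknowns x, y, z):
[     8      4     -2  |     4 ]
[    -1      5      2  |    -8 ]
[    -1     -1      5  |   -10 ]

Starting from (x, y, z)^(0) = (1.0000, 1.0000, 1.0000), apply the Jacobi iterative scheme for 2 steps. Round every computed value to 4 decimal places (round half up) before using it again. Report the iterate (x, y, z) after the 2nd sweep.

(1.0000, -0.9100, -2.3100)

Iteration 1:
  x = (4 - (4)·1.0000 - (-2)·1.0000) / (8) = 0.2500
  y = (-8 - (-1)·1.0000 - (2)·1.0000) / (5) = -1.8000
  z = (-10 - (-1)·1.0000 - (-1)·1.0000) / (5) = -1.6000
Iteration 2:
  x = (4 - (4)·-1.8000 - (-2)·-1.6000) / (8) = 1.0000
  y = (-8 - (-1)·0.2500 - (2)·-1.6000) / (5) = -0.9100
  z = (-10 - (-1)·0.2500 - (-1)·-1.8000) / (5) = -2.3100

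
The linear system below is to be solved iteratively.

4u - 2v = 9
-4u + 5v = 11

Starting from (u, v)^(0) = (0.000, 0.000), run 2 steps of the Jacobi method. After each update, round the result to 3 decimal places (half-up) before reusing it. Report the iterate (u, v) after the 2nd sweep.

Iteration 1:
  u = (9 - (-2)·0.000) / (4) = 2.250
  v = (11 - (-4)·0.000) / (5) = 2.200
Iteration 2:
  u = (9 - (-2)·2.200) / (4) = 3.350
  v = (11 - (-4)·2.250) / (5) = 4.000

(3.350, 4.000)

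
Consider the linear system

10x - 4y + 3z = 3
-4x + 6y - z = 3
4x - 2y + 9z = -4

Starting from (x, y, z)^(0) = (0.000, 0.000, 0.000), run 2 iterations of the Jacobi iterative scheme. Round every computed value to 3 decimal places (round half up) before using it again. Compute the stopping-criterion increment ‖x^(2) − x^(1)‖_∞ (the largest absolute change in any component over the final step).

Iteration 1:
  x = (3 - (-4)·0.000 - (3)·0.000) / (10) = 0.300
  y = (3 - (-4)·0.000 - (-1)·0.000) / (6) = 0.500
  z = (-4 - (4)·0.000 - (-2)·0.000) / (9) = -0.444
Iteration 2:
  x = (3 - (-4)·0.500 - (3)·-0.444) / (10) = 0.633
  y = (3 - (-4)·0.300 - (-1)·-0.444) / (6) = 0.626
  z = (-4 - (4)·0.300 - (-2)·0.500) / (9) = -0.467
Change: (0.333, 0.126, -0.023) → max |·| = 0.333

0.333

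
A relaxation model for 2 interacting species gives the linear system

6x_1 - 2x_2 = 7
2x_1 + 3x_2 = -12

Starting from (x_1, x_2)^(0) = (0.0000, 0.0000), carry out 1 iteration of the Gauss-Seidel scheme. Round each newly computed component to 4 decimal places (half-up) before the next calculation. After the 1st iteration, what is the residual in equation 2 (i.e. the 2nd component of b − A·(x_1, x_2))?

Iteration 1:
  x_1 = (7 - (-2)·0.0000) / (6) = 1.1667
  x_2 = (-12 - (2)·1.1667) / (3) = -4.7778
Residual b − A·x = (-9.5558, 0.0000)

0.0000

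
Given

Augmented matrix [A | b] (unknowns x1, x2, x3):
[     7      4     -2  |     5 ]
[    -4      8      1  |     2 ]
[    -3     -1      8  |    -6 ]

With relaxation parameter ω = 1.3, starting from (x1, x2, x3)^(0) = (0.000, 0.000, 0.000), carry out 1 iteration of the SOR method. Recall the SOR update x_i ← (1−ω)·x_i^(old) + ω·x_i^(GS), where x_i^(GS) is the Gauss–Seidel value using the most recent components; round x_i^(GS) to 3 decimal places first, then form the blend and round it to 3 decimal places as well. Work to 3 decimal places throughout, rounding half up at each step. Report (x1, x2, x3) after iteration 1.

Iteration 1:
  x1: GS value = (5 - (4)·0.000 - (-2)·0.000) / (7) = 0.714;  x1 ← (1−ω)·0.000 + ω·0.714 = 0.928
  x2: GS value = (2 - (-4)·0.928 - (1)·0.000) / (8) = 0.714;  x2 ← (1−ω)·0.000 + ω·0.714 = 0.928
  x3: GS value = (-6 - (-3)·0.928 - (-1)·0.928) / (8) = -0.286;  x3 ← (1−ω)·0.000 + ω·-0.286 = -0.372

(0.928, 0.928, -0.372)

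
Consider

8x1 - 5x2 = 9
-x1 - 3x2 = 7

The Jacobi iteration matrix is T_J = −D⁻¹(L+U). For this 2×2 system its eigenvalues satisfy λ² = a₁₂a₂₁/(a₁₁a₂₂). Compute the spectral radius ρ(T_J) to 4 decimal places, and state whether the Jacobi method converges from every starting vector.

a₁₂a₂₁/(a₁₁a₂₂) = (-5)·(-1) / ((8)·(-3)) = -0.208333
ρ = √|-0.208333| = √0.208333 = 0.4564
ρ < 1, so Jacobi converges

0.4564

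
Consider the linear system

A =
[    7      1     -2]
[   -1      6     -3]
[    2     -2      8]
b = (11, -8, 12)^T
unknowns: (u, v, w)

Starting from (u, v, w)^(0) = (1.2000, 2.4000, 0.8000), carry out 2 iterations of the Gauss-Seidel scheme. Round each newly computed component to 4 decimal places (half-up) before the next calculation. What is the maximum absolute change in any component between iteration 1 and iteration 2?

0.4881

Iteration 1:
  u = (11 - (1)·2.4000 - (-2)·0.8000) / (7) = 1.4571
  v = (-8 - (-1)·1.4571 - (-3)·0.8000) / (6) = -0.6905
  w = (12 - (2)·1.4571 - (-2)·-0.6905) / (8) = 0.9631
Iteration 2:
  u = (11 - (1)·-0.6905 - (-2)·0.9631) / (7) = 1.9452
  v = (-8 - (-1)·1.9452 - (-3)·0.9631) / (6) = -0.5276
  w = (12 - (2)·1.9452 - (-2)·-0.5276) / (8) = 0.8818
Change: (0.4881, 0.1629, -0.0813) → max |·| = 0.4881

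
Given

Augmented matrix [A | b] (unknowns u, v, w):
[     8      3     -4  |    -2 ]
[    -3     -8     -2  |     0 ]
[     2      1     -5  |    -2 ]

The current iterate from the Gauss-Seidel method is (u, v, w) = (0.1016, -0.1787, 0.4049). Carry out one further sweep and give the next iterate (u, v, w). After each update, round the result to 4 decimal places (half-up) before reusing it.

One sweep:
  u = (-2 - (3)·-0.1787 - (-4)·0.4049) / (8) = 0.0195
  v = (0 - (-3)·0.0195 - (-2)·0.4049) / (-8) = -0.1085
  w = (-2 - (2)·0.0195 - (1)·-0.1085) / (-5) = 0.3861

(0.0195, -0.1085, 0.3861)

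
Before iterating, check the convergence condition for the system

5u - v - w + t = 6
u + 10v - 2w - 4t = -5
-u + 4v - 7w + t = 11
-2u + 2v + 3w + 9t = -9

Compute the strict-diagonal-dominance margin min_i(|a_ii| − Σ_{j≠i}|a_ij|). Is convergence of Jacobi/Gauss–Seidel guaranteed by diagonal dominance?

row 1: |5| − (1+1+1) = 2
row 2: |10| − (1+2+4) = 3
row 3: |-7| − (1+4+1) = 1
row 4: |9| − (2+2+3) = 2
minimum over rows = 1 → strictly diagonally dominant (convergence guaranteed)

1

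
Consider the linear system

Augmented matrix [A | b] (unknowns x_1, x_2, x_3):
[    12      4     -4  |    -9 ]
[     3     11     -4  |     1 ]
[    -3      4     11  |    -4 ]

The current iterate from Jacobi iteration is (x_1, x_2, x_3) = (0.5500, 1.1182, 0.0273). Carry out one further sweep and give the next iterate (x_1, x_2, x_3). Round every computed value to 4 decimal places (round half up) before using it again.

(-1.1136, -0.0492, -0.6203)

One sweep:
  x_1 = (-9 - (4)·1.1182 - (-4)·0.0273) / (12) = -1.1136
  x_2 = (1 - (3)·0.5500 - (-4)·0.0273) / (11) = -0.0492
  x_3 = (-4 - (-3)·0.5500 - (4)·1.1182) / (11) = -0.6203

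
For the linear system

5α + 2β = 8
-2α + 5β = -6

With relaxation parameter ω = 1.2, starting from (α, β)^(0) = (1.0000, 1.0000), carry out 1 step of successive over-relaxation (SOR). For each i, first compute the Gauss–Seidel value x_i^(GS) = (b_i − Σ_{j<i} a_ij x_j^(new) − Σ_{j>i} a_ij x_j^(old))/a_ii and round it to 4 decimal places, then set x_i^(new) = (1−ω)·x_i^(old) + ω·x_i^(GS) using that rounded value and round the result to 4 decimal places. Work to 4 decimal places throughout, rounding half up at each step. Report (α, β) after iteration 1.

Iteration 1:
  α: GS value = (8 - (2)·1.0000) / (5) = 1.2000;  α ← (1−ω)·1.0000 + ω·1.2000 = 1.2400
  β: GS value = (-6 - (-2)·1.2400) / (5) = -0.7040;  β ← (1−ω)·1.0000 + ω·-0.7040 = -1.0448

(1.2400, -1.0448)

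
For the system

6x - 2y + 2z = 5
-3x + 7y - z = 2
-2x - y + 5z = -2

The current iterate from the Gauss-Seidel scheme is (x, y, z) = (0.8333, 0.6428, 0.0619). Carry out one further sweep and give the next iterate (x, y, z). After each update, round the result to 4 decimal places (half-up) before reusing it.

(1.0270, 0.7347, 0.1577)

One sweep:
  x = (5 - (-2)·0.6428 - (2)·0.0619) / (6) = 1.0270
  y = (2 - (-3)·1.0270 - (-1)·0.0619) / (7) = 0.7347
  z = (-2 - (-2)·1.0270 - (-1)·0.7347) / (5) = 0.1577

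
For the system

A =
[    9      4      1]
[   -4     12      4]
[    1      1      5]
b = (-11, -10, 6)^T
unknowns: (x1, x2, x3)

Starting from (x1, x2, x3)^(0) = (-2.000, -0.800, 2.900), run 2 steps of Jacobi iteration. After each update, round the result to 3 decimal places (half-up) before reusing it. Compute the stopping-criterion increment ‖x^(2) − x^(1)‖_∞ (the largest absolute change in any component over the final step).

Iteration 1:
  x1 = (-11 - (4)·-0.800 - (1)·2.900) / (9) = -1.189
  x2 = (-10 - (-4)·-2.000 - (4)·2.900) / (12) = -2.467
  x3 = (6 - (1)·-2.000 - (1)·-0.800) / (5) = 1.760
Iteration 2:
  x1 = (-11 - (4)·-2.467 - (1)·1.760) / (9) = -0.321
  x2 = (-10 - (-4)·-1.189 - (4)·1.760) / (12) = -1.816
  x3 = (6 - (1)·-1.189 - (1)·-2.467) / (5) = 1.931
Change: (0.868, 0.651, 0.171) → max |·| = 0.868

0.868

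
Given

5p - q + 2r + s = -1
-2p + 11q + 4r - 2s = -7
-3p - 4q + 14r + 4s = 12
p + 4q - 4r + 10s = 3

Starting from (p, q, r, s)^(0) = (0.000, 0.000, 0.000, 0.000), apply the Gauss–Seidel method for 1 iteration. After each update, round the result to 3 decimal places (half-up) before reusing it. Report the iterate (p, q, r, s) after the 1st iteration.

Iteration 1:
  p = (-1 - (-1)·0.000 - (2)·0.000 - (1)·0.000) / (5) = -0.200
  q = (-7 - (-2)·-0.200 - (4)·0.000 - (-2)·0.000) / (11) = -0.673
  r = (12 - (-3)·-0.200 - (-4)·-0.673 - (4)·0.000) / (14) = 0.622
  s = (3 - (1)·-0.200 - (4)·-0.673 - (-4)·0.622) / (10) = 0.838

(-0.200, -0.673, 0.622, 0.838)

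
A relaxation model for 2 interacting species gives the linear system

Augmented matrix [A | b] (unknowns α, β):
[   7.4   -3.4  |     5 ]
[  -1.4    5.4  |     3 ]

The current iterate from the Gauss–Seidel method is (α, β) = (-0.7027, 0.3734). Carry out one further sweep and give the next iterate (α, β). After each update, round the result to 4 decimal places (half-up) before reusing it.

(0.8472, 0.7752)

One sweep:
  α = (5 - (-3.4)·0.3734) / (7.4) = 0.8472
  β = (3 - (-1.4)·0.8472) / (5.4) = 0.7752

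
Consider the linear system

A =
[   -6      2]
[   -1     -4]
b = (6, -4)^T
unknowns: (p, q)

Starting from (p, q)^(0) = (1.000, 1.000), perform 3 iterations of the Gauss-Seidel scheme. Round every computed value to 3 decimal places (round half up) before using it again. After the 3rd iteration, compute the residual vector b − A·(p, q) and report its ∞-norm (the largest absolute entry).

0.004

Iteration 1:
  p = (6 - (2)·1.000) / (-6) = -0.667
  q = (-4 - (-1)·-0.667) / (-4) = 1.167
Iteration 2:
  p = (6 - (2)·1.167) / (-6) = -0.611
  q = (-4 - (-1)·-0.611) / (-4) = 1.153
Iteration 3:
  p = (6 - (2)·1.153) / (-6) = -0.616
  q = (-4 - (-1)·-0.616) / (-4) = 1.154
Residual b − A·x = (-0.004, 0.000); ∞-norm = 0.004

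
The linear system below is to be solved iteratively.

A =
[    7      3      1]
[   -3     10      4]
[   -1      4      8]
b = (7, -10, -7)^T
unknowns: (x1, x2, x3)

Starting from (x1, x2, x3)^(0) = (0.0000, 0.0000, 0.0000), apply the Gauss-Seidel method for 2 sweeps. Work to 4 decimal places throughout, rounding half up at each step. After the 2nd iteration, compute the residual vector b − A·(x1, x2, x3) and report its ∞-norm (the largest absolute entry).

Iteration 1:
  x1 = (7 - (3)·0.0000 - (1)·0.0000) / (7) = 1.0000
  x2 = (-10 - (-3)·1.0000 - (4)·0.0000) / (10) = -0.7000
  x3 = (-7 - (-1)·1.0000 - (4)·-0.7000) / (8) = -0.4000
Iteration 2:
  x1 = (7 - (3)·-0.7000 - (1)·-0.4000) / (7) = 1.3571
  x2 = (-10 - (-3)·1.3571 - (4)·-0.4000) / (10) = -0.4329
  x3 = (-7 - (-1)·1.3571 - (4)·-0.4329) / (8) = -0.4889
Residual b − A·x = (-0.7121, 0.3559, -0.0001); ∞-norm = 0.7121

0.7121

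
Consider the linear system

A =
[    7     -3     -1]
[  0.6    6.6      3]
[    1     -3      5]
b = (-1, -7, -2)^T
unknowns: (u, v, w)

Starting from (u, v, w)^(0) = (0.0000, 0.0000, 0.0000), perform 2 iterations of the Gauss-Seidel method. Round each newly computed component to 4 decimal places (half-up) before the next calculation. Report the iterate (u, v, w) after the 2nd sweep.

(-0.7347, -0.5393, -0.5766)

Iteration 1:
  u = (-1 - (-3)·0.0000 - (-1)·0.0000) / (7) = -0.1429
  v = (-7 - (0.6)·-0.1429 - (3)·0.0000) / (6.6) = -1.0476
  w = (-2 - (1)·-0.1429 - (-3)·-1.0476) / (5) = -1.0000
Iteration 2:
  u = (-1 - (-3)·-1.0476 - (-1)·-1.0000) / (7) = -0.7347
  v = (-7 - (0.6)·-0.7347 - (3)·-1.0000) / (6.6) = -0.5393
  w = (-2 - (1)·-0.7347 - (-3)·-0.5393) / (5) = -0.5766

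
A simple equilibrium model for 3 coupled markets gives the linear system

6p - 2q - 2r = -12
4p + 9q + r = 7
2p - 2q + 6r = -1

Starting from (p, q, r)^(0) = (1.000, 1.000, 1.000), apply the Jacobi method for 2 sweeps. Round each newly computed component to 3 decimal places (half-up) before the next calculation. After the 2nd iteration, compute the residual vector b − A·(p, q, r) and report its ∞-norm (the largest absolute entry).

Iteration 1:
  p = (-12 - (-2)·1.000 - (-2)·1.000) / (6) = -1.333
  q = (7 - (4)·1.000 - (1)·1.000) / (9) = 0.222
  r = (-1 - (2)·1.000 - (-2)·1.000) / (6) = -0.167
Iteration 2:
  p = (-12 - (-2)·0.222 - (-2)·-0.167) / (6) = -1.982
  q = (7 - (4)·-1.333 - (1)·-0.167) / (9) = 1.389
  r = (-1 - (2)·-1.333 - (-2)·0.222) / (6) = 0.352
Residual b − A·x = (3.374, 2.075, 3.630); ∞-norm = 3.630

3.630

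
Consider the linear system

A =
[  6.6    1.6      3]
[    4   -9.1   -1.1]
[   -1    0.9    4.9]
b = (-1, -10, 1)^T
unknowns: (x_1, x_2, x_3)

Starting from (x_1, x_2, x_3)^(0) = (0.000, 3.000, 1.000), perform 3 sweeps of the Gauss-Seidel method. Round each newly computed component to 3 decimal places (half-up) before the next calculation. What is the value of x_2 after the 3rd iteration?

0.929

Iteration 1:
  x_1 = (-1 - (1.6)·3.000 - (3)·1.000) / (6.6) = -1.333
  x_2 = (-10 - (4)·-1.333 - (-1.1)·1.000) / (-9.1) = 0.392
  x_3 = (1 - (-1)·-1.333 - (0.9)·0.392) / (4.9) = -0.140
Iteration 2:
  x_1 = (-1 - (1.6)·0.392 - (3)·-0.140) / (6.6) = -0.183
  x_2 = (-10 - (4)·-0.183 - (-1.1)·-0.140) / (-9.1) = 1.035
  x_3 = (1 - (-1)·-0.183 - (0.9)·1.035) / (4.9) = -0.023
Iteration 3:
  x_1 = (-1 - (1.6)·1.035 - (3)·-0.023) / (6.6) = -0.392
  x_2 = (-10 - (4)·-0.392 - (-1.1)·-0.023) / (-9.1) = 0.929
  x_3 = (1 - (-1)·-0.392 - (0.9)·0.929) / (4.9) = -0.047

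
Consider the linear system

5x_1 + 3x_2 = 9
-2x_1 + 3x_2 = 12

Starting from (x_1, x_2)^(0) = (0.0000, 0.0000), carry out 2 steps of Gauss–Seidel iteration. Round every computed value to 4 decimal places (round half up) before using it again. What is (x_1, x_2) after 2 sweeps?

(-1.3200, 3.1200)

Iteration 1:
  x_1 = (9 - (3)·0.0000) / (5) = 1.8000
  x_2 = (12 - (-2)·1.8000) / (3) = 5.2000
Iteration 2:
  x_1 = (9 - (3)·5.2000) / (5) = -1.3200
  x_2 = (12 - (-2)·-1.3200) / (3) = 3.1200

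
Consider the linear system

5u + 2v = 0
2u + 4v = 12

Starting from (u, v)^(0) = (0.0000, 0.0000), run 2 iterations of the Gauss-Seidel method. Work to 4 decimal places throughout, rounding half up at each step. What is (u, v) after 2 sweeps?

Iteration 1:
  u = (0 - (2)·0.0000) / (5) = 0.0000
  v = (12 - (2)·0.0000) / (4) = 3.0000
Iteration 2:
  u = (0 - (2)·3.0000) / (5) = -1.2000
  v = (12 - (2)·-1.2000) / (4) = 3.6000

(-1.2000, 3.6000)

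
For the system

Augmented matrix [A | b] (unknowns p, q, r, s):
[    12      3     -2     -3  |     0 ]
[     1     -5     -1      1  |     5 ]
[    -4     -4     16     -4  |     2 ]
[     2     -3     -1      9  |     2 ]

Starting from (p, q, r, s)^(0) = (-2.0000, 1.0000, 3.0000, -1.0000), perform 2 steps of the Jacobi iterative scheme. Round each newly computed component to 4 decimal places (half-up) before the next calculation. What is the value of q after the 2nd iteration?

Iteration 1:
  p = (0 - (3)·1.0000 - (-2)·3.0000 - (-3)·-1.0000) / (12) = 0.0000
  q = (5 - (1)·-2.0000 - (-1)·3.0000 - (1)·-1.0000) / (-5) = -2.2000
  r = (2 - (-4)·-2.0000 - (-4)·1.0000 - (-4)·-1.0000) / (16) = -0.3750
  s = (2 - (2)·-2.0000 - (-3)·1.0000 - (-1)·3.0000) / (9) = 1.3333
Iteration 2:
  p = (0 - (3)·-2.2000 - (-2)·-0.3750 - (-3)·1.3333) / (12) = 0.8208
  q = (5 - (1)·0.0000 - (-1)·-0.3750 - (1)·1.3333) / (-5) = -0.6583
  r = (2 - (-4)·0.0000 - (-4)·-2.2000 - (-4)·1.3333) / (16) = -0.0917
  s = (2 - (2)·0.0000 - (-3)·-2.2000 - (-1)·-0.3750) / (9) = -0.5528

-0.6583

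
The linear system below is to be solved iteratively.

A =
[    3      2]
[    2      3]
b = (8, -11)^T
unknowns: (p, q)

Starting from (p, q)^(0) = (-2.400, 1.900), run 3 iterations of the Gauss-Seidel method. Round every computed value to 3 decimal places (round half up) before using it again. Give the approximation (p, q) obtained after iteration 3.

(7.659, -8.773)

Iteration 1:
  p = (8 - (2)·1.900) / (3) = 1.400
  q = (-11 - (2)·1.400) / (3) = -4.600
Iteration 2:
  p = (8 - (2)·-4.600) / (3) = 5.733
  q = (-11 - (2)·5.733) / (3) = -7.489
Iteration 3:
  p = (8 - (2)·-7.489) / (3) = 7.659
  q = (-11 - (2)·7.659) / (3) = -8.773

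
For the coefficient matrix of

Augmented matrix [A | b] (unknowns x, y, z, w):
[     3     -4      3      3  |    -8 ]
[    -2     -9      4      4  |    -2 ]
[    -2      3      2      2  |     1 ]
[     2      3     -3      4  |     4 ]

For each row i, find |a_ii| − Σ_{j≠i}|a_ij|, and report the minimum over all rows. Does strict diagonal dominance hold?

-7

row 1: |3| − (4+3+3) = -7
row 2: |-9| − (2+4+4) = -1
row 3: |2| − (2+3+2) = -5
row 4: |4| − (2+3+3) = -4
minimum over rows = -7 → not strictly diagonally dominant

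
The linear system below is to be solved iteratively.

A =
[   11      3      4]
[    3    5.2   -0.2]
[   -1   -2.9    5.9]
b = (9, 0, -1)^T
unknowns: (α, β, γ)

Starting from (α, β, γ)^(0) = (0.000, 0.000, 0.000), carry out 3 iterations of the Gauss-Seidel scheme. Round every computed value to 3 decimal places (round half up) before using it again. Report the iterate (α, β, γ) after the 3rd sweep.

Iteration 1:
  α = (9 - (3)·0.000 - (4)·0.000) / (11) = 0.818
  β = (0 - (3)·0.818 - (-0.2)·0.000) / (5.2) = -0.472
  γ = (-1 - (-1)·0.818 - (-2.9)·-0.472) / (5.9) = -0.263
Iteration 2:
  α = (9 - (3)·-0.472 - (4)·-0.263) / (11) = 1.043
  β = (0 - (3)·1.043 - (-0.2)·-0.263) / (5.2) = -0.612
  γ = (-1 - (-1)·1.043 - (-2.9)·-0.612) / (5.9) = -0.294
Iteration 3:
  α = (9 - (3)·-0.612 - (4)·-0.294) / (11) = 1.092
  β = (0 - (3)·1.092 - (-0.2)·-0.294) / (5.2) = -0.641
  γ = (-1 - (-1)·1.092 - (-2.9)·-0.641) / (5.9) = -0.299

(1.092, -0.641, -0.299)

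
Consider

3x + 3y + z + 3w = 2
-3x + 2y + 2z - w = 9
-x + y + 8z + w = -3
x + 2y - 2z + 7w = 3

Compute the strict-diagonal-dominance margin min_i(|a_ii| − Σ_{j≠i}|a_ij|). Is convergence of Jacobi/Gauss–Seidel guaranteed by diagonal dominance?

-4

row 1: |3| − (3+1+3) = -4
row 2: |2| − (3+2+1) = -4
row 3: |8| − (1+1+1) = 5
row 4: |7| − (1+2+2) = 2
minimum over rows = -4 → not strictly diagonally dominant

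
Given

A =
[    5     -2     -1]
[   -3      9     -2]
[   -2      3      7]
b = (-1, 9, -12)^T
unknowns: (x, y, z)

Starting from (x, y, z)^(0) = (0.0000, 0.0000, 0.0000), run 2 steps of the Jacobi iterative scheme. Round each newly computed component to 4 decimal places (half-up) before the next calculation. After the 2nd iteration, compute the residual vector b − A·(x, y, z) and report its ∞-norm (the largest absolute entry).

Iteration 1:
  x = (-1 - (-2)·0.0000 - (-1)·0.0000) / (5) = -0.2000
  y = (9 - (-3)·0.0000 - (-2)·0.0000) / (9) = 1.0000
  z = (-12 - (-2)·0.0000 - (3)·0.0000) / (7) = -1.7143
Iteration 2:
  x = (-1 - (-2)·1.0000 - (-1)·-1.7143) / (5) = -0.1429
  y = (9 - (-3)·-0.2000 - (-2)·-1.7143) / (9) = 0.5524
  z = (-12 - (-2)·-0.2000 - (3)·1.0000) / (7) = -2.2000
Residual b − A·x = (-1.3807, -0.8003, 1.4570); ∞-norm = 1.4570

1.4570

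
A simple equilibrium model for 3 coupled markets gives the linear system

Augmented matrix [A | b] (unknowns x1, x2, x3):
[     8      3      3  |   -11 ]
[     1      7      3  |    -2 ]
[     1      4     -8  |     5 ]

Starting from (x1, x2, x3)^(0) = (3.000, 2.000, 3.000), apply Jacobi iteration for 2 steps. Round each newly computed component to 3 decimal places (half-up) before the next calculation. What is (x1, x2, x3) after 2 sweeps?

Iteration 1:
  x1 = (-11 - (3)·2.000 - (3)·3.000) / (8) = -3.250
  x2 = (-2 - (1)·3.000 - (3)·3.000) / (7) = -2.000
  x3 = (5 - (1)·3.000 - (4)·2.000) / (-8) = 0.750
Iteration 2:
  x1 = (-11 - (3)·-2.000 - (3)·0.750) / (8) = -0.906
  x2 = (-2 - (1)·-3.250 - (3)·0.750) / (7) = -0.143
  x3 = (5 - (1)·-3.250 - (4)·-2.000) / (-8) = -2.031

(-0.906, -0.143, -2.031)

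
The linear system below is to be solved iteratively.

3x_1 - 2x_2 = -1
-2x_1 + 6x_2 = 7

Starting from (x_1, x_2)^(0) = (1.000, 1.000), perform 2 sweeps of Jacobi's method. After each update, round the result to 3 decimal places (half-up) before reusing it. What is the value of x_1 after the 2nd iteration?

0.667

Iteration 1:
  x_1 = (-1 - (-2)·1.000) / (3) = 0.333
  x_2 = (7 - (-2)·1.000) / (6) = 1.500
Iteration 2:
  x_1 = (-1 - (-2)·1.500) / (3) = 0.667
  x_2 = (7 - (-2)·0.333) / (6) = 1.278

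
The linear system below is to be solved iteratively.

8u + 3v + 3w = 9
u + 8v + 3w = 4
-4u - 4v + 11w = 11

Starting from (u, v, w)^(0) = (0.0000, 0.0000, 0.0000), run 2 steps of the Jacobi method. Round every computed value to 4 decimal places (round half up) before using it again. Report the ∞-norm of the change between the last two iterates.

0.5909

Iteration 1:
  u = (9 - (3)·0.0000 - (3)·0.0000) / (8) = 1.1250
  v = (4 - (1)·0.0000 - (3)·0.0000) / (8) = 0.5000
  w = (11 - (-4)·0.0000 - (-4)·0.0000) / (11) = 1.0000
Iteration 2:
  u = (9 - (3)·0.5000 - (3)·1.0000) / (8) = 0.5625
  v = (4 - (1)·1.1250 - (3)·1.0000) / (8) = -0.0156
  w = (11 - (-4)·1.1250 - (-4)·0.5000) / (11) = 1.5909
Change: (-0.5625, -0.5156, 0.5909) → max |·| = 0.5909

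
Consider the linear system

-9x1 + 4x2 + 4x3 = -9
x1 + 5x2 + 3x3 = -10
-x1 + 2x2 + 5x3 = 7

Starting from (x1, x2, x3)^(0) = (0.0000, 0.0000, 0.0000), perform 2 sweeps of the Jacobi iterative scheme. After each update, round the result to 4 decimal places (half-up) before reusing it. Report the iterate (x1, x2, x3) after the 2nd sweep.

Iteration 1:
  x1 = (-9 - (4)·0.0000 - (4)·0.0000) / (-9) = 1.0000
  x2 = (-10 - (1)·0.0000 - (3)·0.0000) / (5) = -2.0000
  x3 = (7 - (-1)·0.0000 - (2)·0.0000) / (5) = 1.4000
Iteration 2:
  x1 = (-9 - (4)·-2.0000 - (4)·1.4000) / (-9) = 0.7333
  x2 = (-10 - (1)·1.0000 - (3)·1.4000) / (5) = -3.0400
  x3 = (7 - (-1)·1.0000 - (2)·-2.0000) / (5) = 2.4000

(0.7333, -3.0400, 2.4000)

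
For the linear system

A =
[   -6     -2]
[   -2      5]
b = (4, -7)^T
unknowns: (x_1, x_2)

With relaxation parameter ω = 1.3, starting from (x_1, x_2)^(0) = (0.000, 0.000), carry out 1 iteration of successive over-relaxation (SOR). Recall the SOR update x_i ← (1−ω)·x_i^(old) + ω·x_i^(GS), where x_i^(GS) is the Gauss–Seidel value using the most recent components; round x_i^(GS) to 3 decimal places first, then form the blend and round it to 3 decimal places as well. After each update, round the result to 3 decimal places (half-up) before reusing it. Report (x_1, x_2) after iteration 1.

Iteration 1:
  x_1: GS value = (4 - (-2)·0.000) / (-6) = -0.667;  x_1 ← (1−ω)·0.000 + ω·-0.667 = -0.867
  x_2: GS value = (-7 - (-2)·-0.867) / (5) = -1.747;  x_2 ← (1−ω)·0.000 + ω·-1.747 = -2.271

(-0.867, -2.271)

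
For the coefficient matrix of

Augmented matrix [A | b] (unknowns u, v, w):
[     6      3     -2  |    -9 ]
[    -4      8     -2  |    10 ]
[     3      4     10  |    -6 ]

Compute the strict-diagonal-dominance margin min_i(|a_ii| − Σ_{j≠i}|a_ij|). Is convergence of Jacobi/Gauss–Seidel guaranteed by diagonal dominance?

row 1: |6| − (3+2) = 1
row 2: |8| − (4+2) = 2
row 3: |10| − (3+4) = 3
minimum over rows = 1 → strictly diagonally dominant (convergence guaranteed)

1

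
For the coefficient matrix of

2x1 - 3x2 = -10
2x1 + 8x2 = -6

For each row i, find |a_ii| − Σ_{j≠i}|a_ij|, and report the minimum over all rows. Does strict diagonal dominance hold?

row 1: |2| − (3) = -1
row 2: |8| − (2) = 6
minimum over rows = -1 → not strictly diagonally dominant

-1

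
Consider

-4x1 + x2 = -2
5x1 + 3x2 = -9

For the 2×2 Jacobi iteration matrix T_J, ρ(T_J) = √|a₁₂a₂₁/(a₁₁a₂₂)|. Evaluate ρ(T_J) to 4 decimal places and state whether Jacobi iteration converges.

0.6455

a₁₂a₂₁/(a₁₁a₂₂) = (1)·(5) / ((-4)·(3)) = -0.416667
ρ = √|-0.416667| = √0.416667 = 0.6455
ρ < 1, so Jacobi converges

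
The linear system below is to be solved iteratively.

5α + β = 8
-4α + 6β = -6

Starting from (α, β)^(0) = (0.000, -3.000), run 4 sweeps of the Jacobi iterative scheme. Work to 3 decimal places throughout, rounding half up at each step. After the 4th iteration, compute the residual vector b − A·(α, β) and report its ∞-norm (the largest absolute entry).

0.210

Iteration 1:
  α = (8 - (1)·-3.000) / (5) = 2.200
  β = (-6 - (-4)·0.000) / (6) = -1.000
Iteration 2:
  α = (8 - (1)·-1.000) / (5) = 1.800
  β = (-6 - (-4)·2.200) / (6) = 0.467
Iteration 3:
  α = (8 - (1)·0.467) / (5) = 1.507
  β = (-6 - (-4)·1.800) / (6) = 0.200
Iteration 4:
  α = (8 - (1)·0.200) / (5) = 1.560
  β = (-6 - (-4)·1.507) / (6) = 0.005
Residual b − A·x = (0.195, 0.210); ∞-norm = 0.210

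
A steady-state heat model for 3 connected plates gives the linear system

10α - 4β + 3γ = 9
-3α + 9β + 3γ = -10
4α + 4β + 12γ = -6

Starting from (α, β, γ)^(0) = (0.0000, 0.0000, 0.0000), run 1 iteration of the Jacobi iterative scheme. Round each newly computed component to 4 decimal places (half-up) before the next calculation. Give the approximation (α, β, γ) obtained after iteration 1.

(0.9000, -1.1111, -0.5000)

Iteration 1:
  α = (9 - (-4)·0.0000 - (3)·0.0000) / (10) = 0.9000
  β = (-10 - (-3)·0.0000 - (3)·0.0000) / (9) = -1.1111
  γ = (-6 - (4)·0.0000 - (4)·0.0000) / (12) = -0.5000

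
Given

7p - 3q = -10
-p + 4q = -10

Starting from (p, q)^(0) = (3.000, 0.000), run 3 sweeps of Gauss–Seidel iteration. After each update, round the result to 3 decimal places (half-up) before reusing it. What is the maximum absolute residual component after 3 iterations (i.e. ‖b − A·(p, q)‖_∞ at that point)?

Iteration 1:
  p = (-10 - (-3)·0.000) / (7) = -1.429
  q = (-10 - (-1)·-1.429) / (4) = -2.857
Iteration 2:
  p = (-10 - (-3)·-2.857) / (7) = -2.653
  q = (-10 - (-1)·-2.653) / (4) = -3.163
Iteration 3:
  p = (-10 - (-3)·-3.163) / (7) = -2.784
  q = (-10 - (-1)·-2.784) / (4) = -3.196
Residual b − A·x = (-0.100, 0.000); ∞-norm = 0.100

0.100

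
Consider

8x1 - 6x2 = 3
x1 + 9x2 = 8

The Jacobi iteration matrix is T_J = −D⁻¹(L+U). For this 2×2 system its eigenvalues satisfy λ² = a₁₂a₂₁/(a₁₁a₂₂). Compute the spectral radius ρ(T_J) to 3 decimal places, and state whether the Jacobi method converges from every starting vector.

a₁₂a₂₁/(a₁₁a₂₂) = (-6)·(1) / ((8)·(9)) = -0.083333
ρ = √|-0.083333| = √0.083333 = 0.289
ρ < 1, so Jacobi converges

0.289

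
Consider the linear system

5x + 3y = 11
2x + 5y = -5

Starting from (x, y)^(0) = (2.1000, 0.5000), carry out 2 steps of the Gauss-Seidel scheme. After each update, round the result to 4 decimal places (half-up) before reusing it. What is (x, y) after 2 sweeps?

Iteration 1:
  x = (11 - (3)·0.5000) / (5) = 1.9000
  y = (-5 - (2)·1.9000) / (5) = -1.7600
Iteration 2:
  x = (11 - (3)·-1.7600) / (5) = 3.2560
  y = (-5 - (2)·3.2560) / (5) = -2.3024

(3.2560, -2.3024)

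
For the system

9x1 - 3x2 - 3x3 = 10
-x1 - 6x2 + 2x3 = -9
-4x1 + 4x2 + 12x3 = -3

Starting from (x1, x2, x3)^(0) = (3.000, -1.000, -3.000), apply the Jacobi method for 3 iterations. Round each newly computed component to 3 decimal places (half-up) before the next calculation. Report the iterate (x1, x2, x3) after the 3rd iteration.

(1.636, 1.147, -0.392)

Iteration 1:
  x1 = (10 - (-3)·-1.000 - (-3)·-3.000) / (9) = -0.222
  x2 = (-9 - (-1)·3.000 - (2)·-3.000) / (-6) = 0.000
  x3 = (-3 - (-4)·3.000 - (4)·-1.000) / (12) = 1.083
Iteration 2:
  x1 = (10 - (-3)·0.000 - (-3)·1.083) / (9) = 1.472
  x2 = (-9 - (-1)·-0.222 - (2)·1.083) / (-6) = 1.898
  x3 = (-3 - (-4)·-0.222 - (4)·0.000) / (12) = -0.324
Iteration 3:
  x1 = (10 - (-3)·1.898 - (-3)·-0.324) / (9) = 1.636
  x2 = (-9 - (-1)·1.472 - (2)·-0.324) / (-6) = 1.147
  x3 = (-3 - (-4)·1.472 - (4)·1.898) / (12) = -0.392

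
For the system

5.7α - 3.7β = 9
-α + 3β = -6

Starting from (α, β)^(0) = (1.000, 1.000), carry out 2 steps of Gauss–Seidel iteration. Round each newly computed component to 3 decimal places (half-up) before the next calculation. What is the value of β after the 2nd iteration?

-1.746

Iteration 1:
  α = (9 - (-3.7)·1.000) / (5.7) = 2.228
  β = (-6 - (-1)·2.228) / (3) = -1.257
Iteration 2:
  α = (9 - (-3.7)·-1.257) / (5.7) = 0.763
  β = (-6 - (-1)·0.763) / (3) = -1.746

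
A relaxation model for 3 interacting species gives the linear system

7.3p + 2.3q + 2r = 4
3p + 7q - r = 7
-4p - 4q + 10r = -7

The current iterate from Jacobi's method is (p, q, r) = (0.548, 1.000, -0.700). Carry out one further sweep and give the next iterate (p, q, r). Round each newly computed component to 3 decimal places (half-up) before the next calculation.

One sweep:
  p = (4 - (2.3)·1.000 - (2)·-0.700) / (7.3) = 0.425
  q = (7 - (3)·0.548 - (-1)·-0.700) / (7) = 0.665
  r = (-7 - (-4)·0.548 - (-4)·1.000) / (10) = -0.081

(0.425, 0.665, -0.081)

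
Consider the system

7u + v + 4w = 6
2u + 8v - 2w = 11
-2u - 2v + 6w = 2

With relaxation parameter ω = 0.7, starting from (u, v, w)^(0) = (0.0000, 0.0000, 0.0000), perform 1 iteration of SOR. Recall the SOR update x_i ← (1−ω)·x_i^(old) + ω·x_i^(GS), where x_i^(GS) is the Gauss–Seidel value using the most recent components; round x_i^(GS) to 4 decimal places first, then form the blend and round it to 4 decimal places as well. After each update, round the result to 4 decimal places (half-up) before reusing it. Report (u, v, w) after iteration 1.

Iteration 1:
  u: GS value = (6 - (1)·0.0000 - (4)·0.0000) / (7) = 0.8571;  u ← (1−ω)·0.0000 + ω·0.8571 = 0.6000
  v: GS value = (11 - (2)·0.6000 - (-2)·0.0000) / (8) = 1.2250;  v ← (1−ω)·0.0000 + ω·1.2250 = 0.8575
  w: GS value = (2 - (-2)·0.6000 - (-2)·0.8575) / (6) = 0.8192;  w ← (1−ω)·0.0000 + ω·0.8192 = 0.5734

(0.6000, 0.8575, 0.5734)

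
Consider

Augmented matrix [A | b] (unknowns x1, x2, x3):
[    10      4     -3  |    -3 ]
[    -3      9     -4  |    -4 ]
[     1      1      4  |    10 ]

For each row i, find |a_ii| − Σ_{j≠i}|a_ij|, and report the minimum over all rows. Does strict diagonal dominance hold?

row 1: |10| − (4+3) = 3
row 2: |9| − (3+4) = 2
row 3: |4| − (1+1) = 2
minimum over rows = 2 → strictly diagonally dominant (convergence guaranteed)

2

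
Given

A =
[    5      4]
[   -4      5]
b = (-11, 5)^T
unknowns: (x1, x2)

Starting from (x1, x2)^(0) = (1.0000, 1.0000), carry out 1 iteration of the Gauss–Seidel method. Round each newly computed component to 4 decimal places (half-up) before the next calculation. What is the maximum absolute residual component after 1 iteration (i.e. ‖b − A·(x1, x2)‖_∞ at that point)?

9.6000

Iteration 1:
  x1 = (-11 - (4)·1.0000) / (5) = -3.0000
  x2 = (5 - (-4)·-3.0000) / (5) = -1.4000
Residual b − A·x = (9.6000, 0.0000); ∞-norm = 9.6000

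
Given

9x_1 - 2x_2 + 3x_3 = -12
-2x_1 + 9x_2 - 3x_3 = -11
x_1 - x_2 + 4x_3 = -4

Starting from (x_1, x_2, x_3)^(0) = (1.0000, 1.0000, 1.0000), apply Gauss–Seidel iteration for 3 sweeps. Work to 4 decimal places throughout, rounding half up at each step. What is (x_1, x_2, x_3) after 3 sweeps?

Iteration 1:
  x_1 = (-12 - (-2)·1.0000 - (3)·1.0000) / (9) = -1.4444
  x_2 = (-11 - (-2)·-1.4444 - (-3)·1.0000) / (9) = -1.2099
  x_3 = (-4 - (1)·-1.4444 - (-1)·-1.2099) / (4) = -0.9414
Iteration 2:
  x_1 = (-12 - (-2)·-1.2099 - (3)·-0.9414) / (9) = -1.2884
  x_2 = (-11 - (-2)·-1.2884 - (-3)·-0.9414) / (9) = -1.8223
  x_3 = (-4 - (1)·-1.2884 - (-1)·-1.8223) / (4) = -1.1335
Iteration 3:
  x_1 = (-12 - (-2)·-1.8223 - (3)·-1.1335) / (9) = -1.3605
  x_2 = (-11 - (-2)·-1.3605 - (-3)·-1.1335) / (9) = -1.9024
  x_3 = (-4 - (1)·-1.3605 - (-1)·-1.9024) / (4) = -1.1355

(-1.3605, -1.9024, -1.1355)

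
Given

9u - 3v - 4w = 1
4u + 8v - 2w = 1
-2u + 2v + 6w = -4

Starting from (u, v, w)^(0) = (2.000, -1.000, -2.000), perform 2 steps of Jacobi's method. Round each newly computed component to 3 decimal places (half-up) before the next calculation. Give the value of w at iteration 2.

Iteration 1:
  u = (1 - (-3)·-1.000 - (-4)·-2.000) / (9) = -1.111
  v = (1 - (4)·2.000 - (-2)·-2.000) / (8) = -1.375
  w = (-4 - (-2)·2.000 - (2)·-1.000) / (6) = 0.333
Iteration 2:
  u = (1 - (-3)·-1.375 - (-4)·0.333) / (9) = -0.199
  v = (1 - (4)·-1.111 - (-2)·0.333) / (8) = 0.764
  w = (-4 - (-2)·-1.111 - (2)·-1.375) / (6) = -0.579

-0.579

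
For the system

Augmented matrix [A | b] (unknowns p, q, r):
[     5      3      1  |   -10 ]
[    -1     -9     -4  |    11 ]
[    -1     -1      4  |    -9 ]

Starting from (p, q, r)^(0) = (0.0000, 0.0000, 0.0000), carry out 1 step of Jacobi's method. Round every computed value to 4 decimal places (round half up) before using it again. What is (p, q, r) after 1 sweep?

Iteration 1:
  p = (-10 - (3)·0.0000 - (1)·0.0000) / (5) = -2.0000
  q = (11 - (-1)·0.0000 - (-4)·0.0000) / (-9) = -1.2222
  r = (-9 - (-1)·0.0000 - (-1)·0.0000) / (4) = -2.2500

(-2.0000, -1.2222, -2.2500)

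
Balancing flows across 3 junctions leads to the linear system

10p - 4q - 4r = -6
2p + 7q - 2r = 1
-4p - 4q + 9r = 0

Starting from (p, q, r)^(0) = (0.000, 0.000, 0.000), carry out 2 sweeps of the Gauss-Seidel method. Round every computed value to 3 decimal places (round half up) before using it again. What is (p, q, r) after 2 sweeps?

Iteration 1:
  p = (-6 - (-4)·0.000 - (-4)·0.000) / (10) = -0.600
  q = (1 - (2)·-0.600 - (-2)·0.000) / (7) = 0.314
  r = (0 - (-4)·-0.600 - (-4)·0.314) / (9) = -0.127
Iteration 2:
  p = (-6 - (-4)·0.314 - (-4)·-0.127) / (10) = -0.525
  q = (1 - (2)·-0.525 - (-2)·-0.127) / (7) = 0.257
  r = (0 - (-4)·-0.525 - (-4)·0.257) / (9) = -0.119

(-0.525, 0.257, -0.119)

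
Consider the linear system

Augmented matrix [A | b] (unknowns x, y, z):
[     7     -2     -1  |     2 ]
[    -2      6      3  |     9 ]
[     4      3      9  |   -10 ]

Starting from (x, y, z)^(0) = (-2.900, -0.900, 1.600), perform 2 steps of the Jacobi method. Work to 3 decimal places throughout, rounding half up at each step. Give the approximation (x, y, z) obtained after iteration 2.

Iteration 1:
  x = (2 - (-2)·-0.900 - (-1)·1.600) / (7) = 0.257
  y = (9 - (-2)·-2.900 - (3)·1.600) / (6) = -0.267
  z = (-10 - (4)·-2.900 - (3)·-0.900) / (9) = 0.478
Iteration 2:
  x = (2 - (-2)·-0.267 - (-1)·0.478) / (7) = 0.278
  y = (9 - (-2)·0.257 - (3)·0.478) / (6) = 1.347
  z = (-10 - (4)·0.257 - (3)·-0.267) / (9) = -1.136

(0.278, 1.347, -1.136)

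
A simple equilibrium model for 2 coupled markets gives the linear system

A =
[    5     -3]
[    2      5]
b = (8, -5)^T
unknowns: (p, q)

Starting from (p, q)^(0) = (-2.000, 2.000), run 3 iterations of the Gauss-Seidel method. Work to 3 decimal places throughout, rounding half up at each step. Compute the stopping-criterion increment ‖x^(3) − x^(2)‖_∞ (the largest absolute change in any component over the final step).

0.593

Iteration 1:
  p = (8 - (-3)·2.000) / (5) = 2.800
  q = (-5 - (2)·2.800) / (5) = -2.120
Iteration 2:
  p = (8 - (-3)·-2.120) / (5) = 0.328
  q = (-5 - (2)·0.328) / (5) = -1.131
Iteration 3:
  p = (8 - (-3)·-1.131) / (5) = 0.921
  q = (-5 - (2)·0.921) / (5) = -1.368
Change: (0.593, -0.237) → max |·| = 0.593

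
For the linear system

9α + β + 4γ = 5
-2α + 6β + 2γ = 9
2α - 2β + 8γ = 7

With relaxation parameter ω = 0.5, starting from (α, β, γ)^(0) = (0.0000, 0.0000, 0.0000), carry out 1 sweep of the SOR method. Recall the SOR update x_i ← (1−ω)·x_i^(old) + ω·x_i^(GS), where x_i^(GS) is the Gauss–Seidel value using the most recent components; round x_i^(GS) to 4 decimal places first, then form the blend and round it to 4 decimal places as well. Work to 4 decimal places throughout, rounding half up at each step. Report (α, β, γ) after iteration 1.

Iteration 1:
  α: GS value = (5 - (1)·0.0000 - (4)·0.0000) / (9) = 0.5556;  α ← (1−ω)·0.0000 + ω·0.5556 = 0.2778
  β: GS value = (9 - (-2)·0.2778 - (2)·0.0000) / (6) = 1.5926;  β ← (1−ω)·0.0000 + ω·1.5926 = 0.7963
  γ: GS value = (7 - (2)·0.2778 - (-2)·0.7963) / (8) = 1.0046;  γ ← (1−ω)·0.0000 + ω·1.0046 = 0.5023

(0.2778, 0.7963, 0.5023)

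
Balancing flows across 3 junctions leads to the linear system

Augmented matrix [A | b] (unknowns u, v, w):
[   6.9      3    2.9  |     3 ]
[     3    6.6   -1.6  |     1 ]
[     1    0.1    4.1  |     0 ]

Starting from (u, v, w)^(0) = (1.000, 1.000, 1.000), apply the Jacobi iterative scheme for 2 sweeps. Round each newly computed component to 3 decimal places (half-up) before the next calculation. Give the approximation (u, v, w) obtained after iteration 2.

(0.574, 0.277, 0.104)

Iteration 1:
  u = (3 - (3)·1.000 - (2.9)·1.000) / (6.9) = -0.420
  v = (1 - (3)·1.000 - (-1.6)·1.000) / (6.6) = -0.061
  w = (0 - (1)·1.000 - (0.1)·1.000) / (4.1) = -0.268
Iteration 2:
  u = (3 - (3)·-0.061 - (2.9)·-0.268) / (6.9) = 0.574
  v = (1 - (3)·-0.420 - (-1.6)·-0.268) / (6.6) = 0.277
  w = (0 - (1)·-0.420 - (0.1)·-0.061) / (4.1) = 0.104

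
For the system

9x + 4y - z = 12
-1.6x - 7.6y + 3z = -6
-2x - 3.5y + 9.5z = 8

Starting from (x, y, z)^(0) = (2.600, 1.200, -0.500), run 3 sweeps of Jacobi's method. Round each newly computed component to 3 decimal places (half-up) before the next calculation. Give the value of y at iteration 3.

Iteration 1:
  x = (12 - (4)·1.200 - (-1)·-0.500) / (9) = 0.744
  y = (-6 - (-1.6)·2.600 - (3)·-0.500) / (-7.6) = 0.045
  z = (8 - (-2)·2.600 - (-3.5)·1.200) / (9.5) = 1.832
Iteration 2:
  x = (12 - (4)·0.045 - (-1)·1.832) / (9) = 1.517
  y = (-6 - (-1.6)·0.744 - (3)·1.832) / (-7.6) = 1.356
  z = (8 - (-2)·0.744 - (-3.5)·0.045) / (9.5) = 1.015
Iteration 3:
  x = (12 - (4)·1.356 - (-1)·1.015) / (9) = 0.843
  y = (-6 - (-1.6)·1.517 - (3)·1.015) / (-7.6) = 0.871
  z = (8 - (-2)·1.517 - (-3.5)·1.356) / (9.5) = 1.661

0.871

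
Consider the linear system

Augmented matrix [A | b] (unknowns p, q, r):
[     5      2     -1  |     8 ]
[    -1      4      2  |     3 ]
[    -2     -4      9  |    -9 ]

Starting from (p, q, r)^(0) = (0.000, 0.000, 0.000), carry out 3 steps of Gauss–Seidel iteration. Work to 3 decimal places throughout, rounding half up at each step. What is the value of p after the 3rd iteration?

1.109

Iteration 1:
  p = (8 - (2)·0.000 - (-1)·0.000) / (5) = 1.600
  q = (3 - (-1)·1.600 - (2)·0.000) / (4) = 1.150
  r = (-9 - (-2)·1.600 - (-4)·1.150) / (9) = -0.133
Iteration 2:
  p = (8 - (2)·1.150 - (-1)·-0.133) / (5) = 1.113
  q = (3 - (-1)·1.113 - (2)·-0.133) / (4) = 1.095
  r = (-9 - (-2)·1.113 - (-4)·1.095) / (9) = -0.266
Iteration 3:
  p = (8 - (2)·1.095 - (-1)·-0.266) / (5) = 1.109
  q = (3 - (-1)·1.109 - (2)·-0.266) / (4) = 1.160
  r = (-9 - (-2)·1.109 - (-4)·1.160) / (9) = -0.238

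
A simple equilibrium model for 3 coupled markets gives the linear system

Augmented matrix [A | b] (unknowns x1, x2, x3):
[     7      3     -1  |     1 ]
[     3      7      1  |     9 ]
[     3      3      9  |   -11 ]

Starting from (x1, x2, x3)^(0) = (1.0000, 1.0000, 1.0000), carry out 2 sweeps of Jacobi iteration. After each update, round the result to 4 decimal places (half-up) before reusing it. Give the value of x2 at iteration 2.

1.6168

Iteration 1:
  x1 = (1 - (3)·1.0000 - (-1)·1.0000) / (7) = -0.1429
  x2 = (9 - (3)·1.0000 - (1)·1.0000) / (7) = 0.7143
  x3 = (-11 - (3)·1.0000 - (3)·1.0000) / (9) = -1.8889
Iteration 2:
  x1 = (1 - (3)·0.7143 - (-1)·-1.8889) / (7) = -0.4331
  x2 = (9 - (3)·-0.1429 - (1)·-1.8889) / (7) = 1.6168
  x3 = (-11 - (3)·-0.1429 - (3)·0.7143) / (9) = -1.4127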